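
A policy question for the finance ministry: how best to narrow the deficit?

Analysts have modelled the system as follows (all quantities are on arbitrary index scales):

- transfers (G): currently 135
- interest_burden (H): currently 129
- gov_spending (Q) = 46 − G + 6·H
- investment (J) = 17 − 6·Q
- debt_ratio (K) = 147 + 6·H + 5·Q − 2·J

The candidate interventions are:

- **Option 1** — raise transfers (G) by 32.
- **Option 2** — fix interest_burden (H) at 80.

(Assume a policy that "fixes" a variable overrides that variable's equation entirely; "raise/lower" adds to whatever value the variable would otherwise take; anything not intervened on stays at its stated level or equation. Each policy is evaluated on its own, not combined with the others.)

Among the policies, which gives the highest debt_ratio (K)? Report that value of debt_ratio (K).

Option 1 (G + 32):
  G = 135 + 32 = 167
  H = 129
  Q = 46 − 167 + 6·129 = 653
  J = 17 − 6·653 = -3901
  K = 147 + 6·129 + 5·653 − 2·(-3901) = 11988
Option 2 (H := 80):
  G = 135
  H = 80
  Q = 46 − 135 + 6·80 = 391
  J = 17 − 6·391 = -2329
  K = 147 + 6·80 + 5·391 − 2·(-2329) = 7240
Comparing — Option 1: K=11988, Option 2: K=7240. Highest is 11988 (Option 1).

11988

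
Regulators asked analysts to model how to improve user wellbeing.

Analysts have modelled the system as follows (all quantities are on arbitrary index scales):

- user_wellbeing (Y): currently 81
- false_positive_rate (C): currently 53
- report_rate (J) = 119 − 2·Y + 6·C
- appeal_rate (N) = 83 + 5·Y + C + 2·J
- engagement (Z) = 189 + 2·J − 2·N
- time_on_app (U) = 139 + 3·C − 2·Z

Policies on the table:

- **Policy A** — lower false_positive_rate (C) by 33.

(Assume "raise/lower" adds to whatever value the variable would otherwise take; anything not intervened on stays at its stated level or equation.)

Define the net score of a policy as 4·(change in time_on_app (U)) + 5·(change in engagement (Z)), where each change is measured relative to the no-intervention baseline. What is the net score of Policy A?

-1782

Baseline:
  Y = 81
  C = 53
  J = 119 − 2·81 + 6·53 = 275
  N = 83 + 5·81 + 53 + 2·275 = 1091
  Z = 189 + 2·275 − 2·1091 = -1443
  U = 139 + 3·53 − 2·(-1443) = 3184
Policy A (C − 33):
  Y = 81
  C = 53 − 33 = 20
  J = 119 − 2·81 + 6·20 = 77
  N = 83 + 5·81 + 20 + 2·77 = 662
  Z = 189 + 2·77 − 2·662 = -981
  U = 139 + 3·20 − 2·(-981) = 2161
ΔU = 2161 − 3184 = -1023; ΔZ = -981 − (-1443) = 462
Score = 4·(-1023) + 5·462 = -1782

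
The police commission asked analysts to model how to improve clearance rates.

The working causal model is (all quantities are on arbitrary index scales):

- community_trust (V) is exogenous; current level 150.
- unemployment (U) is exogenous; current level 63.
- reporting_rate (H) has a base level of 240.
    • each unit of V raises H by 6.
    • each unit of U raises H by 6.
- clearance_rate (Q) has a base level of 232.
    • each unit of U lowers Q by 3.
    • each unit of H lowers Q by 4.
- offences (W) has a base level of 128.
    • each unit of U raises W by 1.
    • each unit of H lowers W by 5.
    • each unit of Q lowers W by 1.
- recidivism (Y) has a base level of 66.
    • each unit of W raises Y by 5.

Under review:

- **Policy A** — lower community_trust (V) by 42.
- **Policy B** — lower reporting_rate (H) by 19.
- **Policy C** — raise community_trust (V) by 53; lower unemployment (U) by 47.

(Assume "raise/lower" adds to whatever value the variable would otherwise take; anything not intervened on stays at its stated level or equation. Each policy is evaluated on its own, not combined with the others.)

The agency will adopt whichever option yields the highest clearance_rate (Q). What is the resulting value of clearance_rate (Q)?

-5021

Policy A (V − 42):
  V = 150 − 42 = 108
  U = 63
  H = 240 + 6·108 + 6·63 = 1266
  Q = 232 − 3·63 − 4·1266 = -5021
Policy B (H − 19):
  V = 150
  U = 63
  H = 240 + 6·150 + 6·63 (−19 from intervention) = 1499
  Q = 232 − 3·63 − 4·1499 = -5953
Policy C (V + 53, U − 47):
  V = 150 + 53 = 203
  U = 63 − 47 = 16
  H = 240 + 6·203 + 6·16 = 1554
  Q = 232 − 3·16 − 4·1554 = -6032
Comparing — Policy A: Q=-5021, Policy B: Q=-5953, Policy C: Q=-6032. Highest is -5021 (Policy A).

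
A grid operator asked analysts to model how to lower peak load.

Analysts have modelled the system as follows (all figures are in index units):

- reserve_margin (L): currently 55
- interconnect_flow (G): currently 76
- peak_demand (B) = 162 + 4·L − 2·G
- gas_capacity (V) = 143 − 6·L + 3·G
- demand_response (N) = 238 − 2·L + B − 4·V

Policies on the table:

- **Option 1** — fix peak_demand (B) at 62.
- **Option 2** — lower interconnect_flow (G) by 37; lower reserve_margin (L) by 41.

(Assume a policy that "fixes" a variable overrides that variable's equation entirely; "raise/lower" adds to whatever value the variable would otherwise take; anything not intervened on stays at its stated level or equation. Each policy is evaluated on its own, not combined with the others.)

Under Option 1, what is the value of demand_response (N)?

Option 1 (B := 62):
  L = 55
  G = 76
  B = 62
  V = 143 − 6·55 + 3·76 = 41
  N = 238 − 2·55 + 62 − 4·41 = 26

26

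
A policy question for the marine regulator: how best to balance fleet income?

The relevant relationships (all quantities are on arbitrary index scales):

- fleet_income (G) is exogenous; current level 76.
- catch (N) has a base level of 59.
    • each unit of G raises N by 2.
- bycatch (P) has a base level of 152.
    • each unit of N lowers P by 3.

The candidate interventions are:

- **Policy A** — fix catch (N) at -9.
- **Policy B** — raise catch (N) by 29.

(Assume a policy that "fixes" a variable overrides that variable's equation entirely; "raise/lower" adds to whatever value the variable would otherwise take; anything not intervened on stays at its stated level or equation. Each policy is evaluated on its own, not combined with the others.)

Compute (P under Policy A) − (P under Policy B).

Policy A (N := -9):
  G = 76
  N = -9
  P = 152 − 3·(-9) = 179
Policy B (N + 29):
  G = 76
  N = 59 + 2·76 (+29 from intervention) = 240
  P = 152 − 3·240 = -568
P: 179 − (-568) = 747

747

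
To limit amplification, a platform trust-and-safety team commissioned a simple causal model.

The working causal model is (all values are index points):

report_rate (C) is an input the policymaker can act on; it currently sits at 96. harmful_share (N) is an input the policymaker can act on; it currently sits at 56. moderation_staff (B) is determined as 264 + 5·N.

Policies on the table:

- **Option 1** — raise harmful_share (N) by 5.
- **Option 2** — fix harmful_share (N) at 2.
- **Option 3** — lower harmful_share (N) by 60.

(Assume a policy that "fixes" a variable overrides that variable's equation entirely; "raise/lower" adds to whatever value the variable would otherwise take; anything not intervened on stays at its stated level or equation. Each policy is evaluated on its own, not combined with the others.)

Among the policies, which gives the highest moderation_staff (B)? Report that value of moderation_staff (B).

569

Option 1 (N + 5):
  N = 56 + 5 = 61
  B = 264 + 5·61 = 569
Option 2 (N := 2):
  N = 2
  B = 264 + 5·2 = 274
Option 3 (N − 60):
  N = 56 − 60 = -4
  B = 264 + 5·(-4) = 244
Comparing — Option 1: B=569, Option 2: B=274, Option 3: B=244. Highest is 569 (Option 1).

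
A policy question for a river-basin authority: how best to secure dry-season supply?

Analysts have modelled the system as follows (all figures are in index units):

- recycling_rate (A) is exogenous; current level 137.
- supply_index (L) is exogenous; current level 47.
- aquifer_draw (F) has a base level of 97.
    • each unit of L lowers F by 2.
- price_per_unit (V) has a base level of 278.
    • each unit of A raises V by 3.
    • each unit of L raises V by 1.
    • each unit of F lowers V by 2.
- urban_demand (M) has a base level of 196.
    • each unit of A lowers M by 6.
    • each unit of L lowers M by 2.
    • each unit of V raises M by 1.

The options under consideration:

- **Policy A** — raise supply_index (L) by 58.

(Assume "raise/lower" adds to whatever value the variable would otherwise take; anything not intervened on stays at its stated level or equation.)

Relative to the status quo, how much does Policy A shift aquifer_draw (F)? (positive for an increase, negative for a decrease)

Baseline:
  L = 47
  F = 97 − 2·47 = 3
Policy A (L + 58):
  L = 47 + 58 = 105
  F = 97 − 2·105 = -113
Change in F: -113 − 3 = -116

-116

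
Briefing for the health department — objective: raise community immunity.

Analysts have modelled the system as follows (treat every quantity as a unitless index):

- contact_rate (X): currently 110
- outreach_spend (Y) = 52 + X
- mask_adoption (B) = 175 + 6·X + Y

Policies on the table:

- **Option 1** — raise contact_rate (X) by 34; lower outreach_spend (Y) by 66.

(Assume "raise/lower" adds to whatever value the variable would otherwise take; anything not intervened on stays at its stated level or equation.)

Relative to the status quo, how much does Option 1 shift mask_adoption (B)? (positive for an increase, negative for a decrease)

Baseline:
  X = 110
  Y = 52 + 110 = 162
  B = 175 + 6·110 + 162 = 997
Option 1 (X + 34, Y − 66):
  X = 110 + 34 = 144
  Y = 52 + 144 (−66 from intervention) = 130
  B = 175 + 6·144 + 130 = 1169
Change in B: 1169 − 997 = 172

172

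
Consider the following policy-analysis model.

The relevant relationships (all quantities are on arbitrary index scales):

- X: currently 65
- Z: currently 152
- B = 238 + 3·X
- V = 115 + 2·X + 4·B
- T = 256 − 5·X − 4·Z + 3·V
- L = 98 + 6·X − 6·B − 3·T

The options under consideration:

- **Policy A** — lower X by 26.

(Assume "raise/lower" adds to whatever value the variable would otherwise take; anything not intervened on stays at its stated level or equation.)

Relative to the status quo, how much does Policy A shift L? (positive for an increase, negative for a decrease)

3198

Baseline:
  X = 65
  Z = 152
  B = 238 + 3·65 = 433
  V = 115 + 2·65 + 4·433 = 1977
  T = 256 − 5·65 − 4·152 + 3·1977 = 5254
  L = 98 + 6·65 − 6·433 − 3·5254 = -17872
Policy A (X − 26):
  X = 65 − 26 = 39
  Z = 152
  B = 238 + 3·39 = 355
  V = 115 + 2·39 + 4·355 = 1613
  T = 256 − 5·39 − 4·152 + 3·1613 = 4292
  L = 98 + 6·39 − 6·355 − 3·4292 = -14674
Change in L: -14674 − (-17872) = 3198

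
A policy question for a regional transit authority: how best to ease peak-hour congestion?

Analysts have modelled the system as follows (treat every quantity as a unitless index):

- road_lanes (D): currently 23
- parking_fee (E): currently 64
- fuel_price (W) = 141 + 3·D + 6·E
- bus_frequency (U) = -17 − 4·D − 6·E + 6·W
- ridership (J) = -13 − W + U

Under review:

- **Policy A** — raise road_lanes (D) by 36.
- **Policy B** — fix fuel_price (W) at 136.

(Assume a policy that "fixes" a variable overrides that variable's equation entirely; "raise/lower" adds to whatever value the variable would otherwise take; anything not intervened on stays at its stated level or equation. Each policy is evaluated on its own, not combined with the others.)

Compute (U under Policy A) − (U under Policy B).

Policy A (D + 36):
  D = 23 + 36 = 59
  E = 64
  W = 141 + 3·59 + 6·64 = 702
  U = -17 − 4·59 − 6·64 + 6·702 = 3575
Policy B (W := 136):
  D = 23
  E = 64
  W = 136
  U = -17 − 4·23 − 6·64 + 6·136 = 323
U: 3575 − 323 = 3252

3252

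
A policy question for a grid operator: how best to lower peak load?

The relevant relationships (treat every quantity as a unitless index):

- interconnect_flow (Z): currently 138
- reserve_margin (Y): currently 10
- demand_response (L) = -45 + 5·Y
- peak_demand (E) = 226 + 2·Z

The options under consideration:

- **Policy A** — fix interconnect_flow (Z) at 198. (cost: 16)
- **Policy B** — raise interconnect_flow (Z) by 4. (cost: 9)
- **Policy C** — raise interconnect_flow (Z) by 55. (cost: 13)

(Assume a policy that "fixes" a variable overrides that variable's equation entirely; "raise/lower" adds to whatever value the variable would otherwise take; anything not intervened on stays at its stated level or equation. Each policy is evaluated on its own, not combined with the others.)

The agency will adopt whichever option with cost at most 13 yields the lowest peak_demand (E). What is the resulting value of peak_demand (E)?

Policy B (Z + 4):
  Z = 138 + 4 = 142
  E = 226 + 2·142 = 510
Policy C (Z + 55):
  Z = 138 + 55 = 193
  E = 226 + 2·193 = 612
Comparing — Policy B: E=510, Policy C: E=612. Lowest is 510 (Policy B).

510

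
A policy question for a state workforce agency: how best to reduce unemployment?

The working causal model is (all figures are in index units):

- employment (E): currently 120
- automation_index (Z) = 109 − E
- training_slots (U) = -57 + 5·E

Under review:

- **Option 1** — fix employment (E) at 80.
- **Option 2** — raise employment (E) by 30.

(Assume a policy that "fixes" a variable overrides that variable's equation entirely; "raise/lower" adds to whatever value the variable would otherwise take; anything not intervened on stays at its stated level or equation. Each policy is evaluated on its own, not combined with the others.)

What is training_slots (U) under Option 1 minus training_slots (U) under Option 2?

Option 1 (E := 80):
  E = 80
  U = -57 + 5·80 = 343
Option 2 (E + 30):
  E = 120 + 30 = 150
  U = -57 + 5·150 = 693
U: 343 − 693 = -350

-350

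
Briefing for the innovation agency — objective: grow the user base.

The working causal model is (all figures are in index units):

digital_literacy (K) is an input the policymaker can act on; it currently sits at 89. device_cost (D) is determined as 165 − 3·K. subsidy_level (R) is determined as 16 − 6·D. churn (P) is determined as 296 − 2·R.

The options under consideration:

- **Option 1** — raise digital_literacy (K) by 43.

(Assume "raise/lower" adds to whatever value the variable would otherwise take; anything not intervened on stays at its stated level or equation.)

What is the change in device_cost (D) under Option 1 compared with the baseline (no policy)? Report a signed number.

Baseline:
  K = 89
  D = 165 − 3·89 = -102
Option 1 (K + 43):
  K = 89 + 43 = 132
  D = 165 − 3·132 = -231
Change in D: -231 − (-102) = -129

-129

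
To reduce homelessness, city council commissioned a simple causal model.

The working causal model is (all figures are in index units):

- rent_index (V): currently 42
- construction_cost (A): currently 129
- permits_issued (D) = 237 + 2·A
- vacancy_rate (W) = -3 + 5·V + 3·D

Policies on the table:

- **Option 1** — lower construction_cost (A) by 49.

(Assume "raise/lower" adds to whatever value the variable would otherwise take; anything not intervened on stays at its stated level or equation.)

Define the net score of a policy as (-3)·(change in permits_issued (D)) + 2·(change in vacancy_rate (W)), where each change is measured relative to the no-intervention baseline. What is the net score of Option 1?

Baseline:
  V = 42
  A = 129
  D = 237 + 2·129 = 495
  W = -3 + 5·42 + 3·495 = 1692
Option 1 (A − 49):
  V = 42
  A = 129 − 49 = 80
  D = 237 + 2·80 = 397
  W = -3 + 5·42 + 3·397 = 1398
ΔD = 397 − 495 = -98; ΔW = 1398 − 1692 = -294
Score = (-3)·(-98) + 2·(-294) = -294

-294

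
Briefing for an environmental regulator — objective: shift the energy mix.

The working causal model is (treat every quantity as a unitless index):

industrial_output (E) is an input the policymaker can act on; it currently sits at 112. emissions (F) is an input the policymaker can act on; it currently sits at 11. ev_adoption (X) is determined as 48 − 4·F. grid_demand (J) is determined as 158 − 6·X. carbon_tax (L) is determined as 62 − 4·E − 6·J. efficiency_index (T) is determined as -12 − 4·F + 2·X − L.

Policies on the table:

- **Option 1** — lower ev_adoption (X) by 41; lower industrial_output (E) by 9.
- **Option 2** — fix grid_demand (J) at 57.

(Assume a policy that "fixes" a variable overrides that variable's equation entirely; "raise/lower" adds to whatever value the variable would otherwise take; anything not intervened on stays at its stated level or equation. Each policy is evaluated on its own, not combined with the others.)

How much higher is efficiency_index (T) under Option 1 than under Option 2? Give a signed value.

1820

Option 1 (X − 41, E − 9):
  E = 112 − 9 = 103
  F = 11
  X = 48 − 4·11 (−41 from intervention) = -37
  J = 158 − 6·(-37) = 380
  L = 62 − 4·103 − 6·380 = -2630
  T = -12 − 4·11 + 2·(-37) − (-2630) = 2500
Option 2 (J := 57):
  E = 112
  F = 11
  X = 48 − 4·11 = 4
  J = 57
  L = 62 − 4·112 − 6·57 = -728
  T = -12 − 4·11 + 2·4 − (-728) = 680
T: 2500 − 680 = 1820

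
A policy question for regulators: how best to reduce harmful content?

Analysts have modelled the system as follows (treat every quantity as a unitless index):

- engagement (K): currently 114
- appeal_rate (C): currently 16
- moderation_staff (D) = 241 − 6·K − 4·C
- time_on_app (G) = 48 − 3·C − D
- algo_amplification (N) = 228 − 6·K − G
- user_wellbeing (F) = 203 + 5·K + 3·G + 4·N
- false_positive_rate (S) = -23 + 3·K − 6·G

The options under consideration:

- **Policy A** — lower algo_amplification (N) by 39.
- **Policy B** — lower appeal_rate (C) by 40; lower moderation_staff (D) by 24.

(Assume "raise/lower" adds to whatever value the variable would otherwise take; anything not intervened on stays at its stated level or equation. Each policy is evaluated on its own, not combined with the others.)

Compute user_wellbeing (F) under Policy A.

-1714

Policy A (N − 39):
  K = 114
  C = 16
  D = 241 − 6·114 − 4·16 = -507
  G = 48 − 3·16 − (-507) = 507
  N = 228 − 6·114 − 507 (−39 from intervention) = -1002
  F = 203 + 5·114 + 3·507 + 4·(-1002) = -1714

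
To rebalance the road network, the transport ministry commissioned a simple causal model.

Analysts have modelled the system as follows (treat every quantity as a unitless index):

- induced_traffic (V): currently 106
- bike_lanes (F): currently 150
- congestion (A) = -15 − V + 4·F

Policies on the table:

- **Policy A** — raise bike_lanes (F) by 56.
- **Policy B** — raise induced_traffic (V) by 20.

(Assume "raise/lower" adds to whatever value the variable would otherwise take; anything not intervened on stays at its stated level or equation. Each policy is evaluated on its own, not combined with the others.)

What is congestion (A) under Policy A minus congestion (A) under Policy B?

244

Policy A (F + 56):
  V = 106
  F = 150 + 56 = 206
  A = -15 − 106 + 4·206 = 703
Policy B (V + 20):
  V = 106 + 20 = 126
  F = 150
  A = -15 − 126 + 4·150 = 459
A: 703 − 459 = 244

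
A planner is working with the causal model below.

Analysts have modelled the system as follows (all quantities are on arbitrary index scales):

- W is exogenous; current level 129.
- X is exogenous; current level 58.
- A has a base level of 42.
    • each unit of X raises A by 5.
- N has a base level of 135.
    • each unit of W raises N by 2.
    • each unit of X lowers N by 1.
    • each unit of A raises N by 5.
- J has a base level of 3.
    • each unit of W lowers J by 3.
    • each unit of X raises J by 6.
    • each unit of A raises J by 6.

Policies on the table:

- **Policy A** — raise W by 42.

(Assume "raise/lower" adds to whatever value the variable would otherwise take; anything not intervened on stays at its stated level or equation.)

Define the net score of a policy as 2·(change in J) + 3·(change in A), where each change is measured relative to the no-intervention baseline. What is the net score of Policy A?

Baseline:
  W = 129
  X = 58
  A = 42 + 5·58 = 332
  J = 3 − 3·129 + 6·58 + 6·332 = 1956
Policy A (W + 42):
  W = 129 + 42 = 171
  X = 58
  A = 42 + 5·58 = 332
  J = 3 − 3·171 + 6·58 + 6·332 = 1830
ΔJ = 1830 − 1956 = -126; ΔA = 332 − 332 = 0
Score = 2·(-126) + 3·0 = -252

-252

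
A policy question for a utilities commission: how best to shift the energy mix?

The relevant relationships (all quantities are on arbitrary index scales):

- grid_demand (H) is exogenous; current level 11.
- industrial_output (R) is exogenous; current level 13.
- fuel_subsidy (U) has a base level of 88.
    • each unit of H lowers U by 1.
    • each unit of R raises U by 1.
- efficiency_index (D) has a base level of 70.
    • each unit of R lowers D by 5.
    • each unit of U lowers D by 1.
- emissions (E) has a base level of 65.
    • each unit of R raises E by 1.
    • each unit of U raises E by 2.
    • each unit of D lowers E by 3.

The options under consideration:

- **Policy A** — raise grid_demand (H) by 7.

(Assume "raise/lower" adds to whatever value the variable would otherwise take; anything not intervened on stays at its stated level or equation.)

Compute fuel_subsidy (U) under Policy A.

Policy A (H + 7):
  H = 11 + 7 = 18
  R = 13
  U = 88 − 18 + 13 = 83

83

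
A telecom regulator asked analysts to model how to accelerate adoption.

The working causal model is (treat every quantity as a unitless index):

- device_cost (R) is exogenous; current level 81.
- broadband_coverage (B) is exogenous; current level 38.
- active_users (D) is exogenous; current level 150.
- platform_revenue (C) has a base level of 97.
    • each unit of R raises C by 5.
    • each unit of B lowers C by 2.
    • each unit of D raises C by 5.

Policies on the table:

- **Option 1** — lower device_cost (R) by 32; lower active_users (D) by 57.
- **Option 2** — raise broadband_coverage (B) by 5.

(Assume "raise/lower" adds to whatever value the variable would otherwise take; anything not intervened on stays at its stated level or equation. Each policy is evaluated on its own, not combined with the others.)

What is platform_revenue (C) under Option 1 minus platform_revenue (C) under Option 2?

-435

Option 1 (R − 32, D − 57):
  R = 81 − 32 = 49
  B = 38
  D = 150 − 57 = 93
  C = 97 + 5·49 − 2·38 + 5·93 = 731
Option 2 (B + 5):
  R = 81
  B = 38 + 5 = 43
  D = 150
  C = 97 + 5·81 − 2·43 + 5·150 = 1166
C: 731 − 1166 = -435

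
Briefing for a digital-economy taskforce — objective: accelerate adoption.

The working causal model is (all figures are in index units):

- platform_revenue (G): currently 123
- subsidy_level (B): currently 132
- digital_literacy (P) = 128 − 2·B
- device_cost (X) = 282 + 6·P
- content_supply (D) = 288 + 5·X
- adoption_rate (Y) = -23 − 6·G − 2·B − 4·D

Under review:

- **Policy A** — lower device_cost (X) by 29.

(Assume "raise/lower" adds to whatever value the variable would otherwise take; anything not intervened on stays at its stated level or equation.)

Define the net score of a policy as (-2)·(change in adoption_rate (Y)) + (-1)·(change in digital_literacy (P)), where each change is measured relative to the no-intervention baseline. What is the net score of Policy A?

-1160

Baseline:
  G = 123
  B = 132
  P = 128 − 2·132 = -136
  X = 282 + 6·(-136) = -534
  D = 288 + 5·(-534) = -2382
  Y = -23 − 6·123 − 2·132 − 4·(-2382) = 8503
Policy A (X − 29):
  G = 123
  B = 132
  P = 128 − 2·132 = -136
  X = 282 + 6·(-136) (−29 from intervention) = -563
  D = 288 + 5·(-563) = -2527
  Y = -23 − 6·123 − 2·132 − 4·(-2527) = 9083
ΔY = 9083 − 8503 = 580; ΔP = -136 − (-136) = 0
Score = (-2)·580 + (-1)·0 = -1160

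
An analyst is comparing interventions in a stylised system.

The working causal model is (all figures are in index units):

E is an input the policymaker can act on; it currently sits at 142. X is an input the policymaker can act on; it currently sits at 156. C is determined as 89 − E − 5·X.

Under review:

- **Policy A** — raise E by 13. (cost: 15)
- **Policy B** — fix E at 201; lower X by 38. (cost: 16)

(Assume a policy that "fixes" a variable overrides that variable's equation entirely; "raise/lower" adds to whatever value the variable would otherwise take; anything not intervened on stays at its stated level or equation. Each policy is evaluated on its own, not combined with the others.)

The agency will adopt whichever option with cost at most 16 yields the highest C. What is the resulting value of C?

Policy A (E + 13):
  E = 142 + 13 = 155
  X = 156
  C = 89 − 155 − 5·156 = -846
Policy B (E := 201, X − 38):
  E = 201
  X = 156 − 38 = 118
  C = 89 − 201 − 5·118 = -702
Comparing — Policy A: C=-846, Policy B: C=-702. Highest is -702 (Policy B).

-702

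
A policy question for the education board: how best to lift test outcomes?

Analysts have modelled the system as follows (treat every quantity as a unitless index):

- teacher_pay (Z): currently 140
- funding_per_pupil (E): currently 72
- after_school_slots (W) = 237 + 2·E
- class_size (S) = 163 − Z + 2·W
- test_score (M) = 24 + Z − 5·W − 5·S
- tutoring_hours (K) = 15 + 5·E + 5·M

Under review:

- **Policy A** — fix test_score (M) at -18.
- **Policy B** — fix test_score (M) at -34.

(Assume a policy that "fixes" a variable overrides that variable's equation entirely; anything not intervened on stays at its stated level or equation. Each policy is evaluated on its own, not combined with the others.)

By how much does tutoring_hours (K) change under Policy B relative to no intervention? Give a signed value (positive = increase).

Baseline:
  Z = 140
  E = 72
  W = 237 + 2·72 = 381
  S = 163 − 140 + 2·381 = 785
  M = 24 + 140 − 5·381 − 5·785 = -5666
  K = 15 + 5·72 + 5·(-5666) = -27955
Policy B (M := -34):
  Z = 140
  E = 72
  W = 237 + 2·72 = 381
  S = 163 − 140 + 2·381 = 785
  M = -34
  K = 15 + 5·72 + 5·(-34) = 205
Change in K: 205 − (-27955) = 28160

28160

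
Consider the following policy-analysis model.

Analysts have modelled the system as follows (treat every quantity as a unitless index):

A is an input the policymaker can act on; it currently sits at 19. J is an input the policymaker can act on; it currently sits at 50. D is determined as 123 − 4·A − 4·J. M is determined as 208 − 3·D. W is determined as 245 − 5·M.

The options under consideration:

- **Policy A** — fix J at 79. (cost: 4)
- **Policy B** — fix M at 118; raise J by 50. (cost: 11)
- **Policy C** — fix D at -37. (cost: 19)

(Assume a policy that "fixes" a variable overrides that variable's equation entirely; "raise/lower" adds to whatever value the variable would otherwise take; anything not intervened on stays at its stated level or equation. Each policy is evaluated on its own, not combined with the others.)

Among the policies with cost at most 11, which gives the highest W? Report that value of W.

Policy A (J := 79):
  A = 19
  J = 79
  D = 123 − 4·19 − 4·79 = -269
  M = 208 − 3·(-269) = 1015
  W = 245 − 5·1015 = -4830
Policy B (M := 118, J + 50):
  A = 19
  J = 50 + 50 = 100
  D = 123 − 4·19 − 4·100 = -353
  M = 118
  W = 245 − 5·118 = -345
Comparing — Policy A: W=-4830, Policy B: W=-345. Highest is -345 (Policy B).

-345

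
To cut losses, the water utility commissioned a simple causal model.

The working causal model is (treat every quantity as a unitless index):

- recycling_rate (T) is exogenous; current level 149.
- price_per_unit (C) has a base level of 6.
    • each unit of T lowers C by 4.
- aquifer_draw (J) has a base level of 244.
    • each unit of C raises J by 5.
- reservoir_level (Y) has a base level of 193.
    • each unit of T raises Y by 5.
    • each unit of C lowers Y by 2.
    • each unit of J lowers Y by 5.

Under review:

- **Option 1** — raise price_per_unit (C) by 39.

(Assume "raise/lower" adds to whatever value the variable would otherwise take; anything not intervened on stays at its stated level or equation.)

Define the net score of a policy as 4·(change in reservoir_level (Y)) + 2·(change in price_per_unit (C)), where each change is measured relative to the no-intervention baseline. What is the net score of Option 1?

Baseline:
  T = 149
  C = 6 − 4·149 = -590
  J = 244 + 5·(-590) = -2706
  Y = 193 + 5·149 − 2·(-590) − 5·(-2706) = 15648
Option 1 (C + 39):
  T = 149
  C = 6 − 4·149 (+39 from intervention) = -551
  J = 244 + 5·(-551) = -2511
  Y = 193 + 5·149 − 2·(-551) − 5·(-2511) = 14595
ΔY = 14595 − 15648 = -1053; ΔC = -551 − (-590) = 39
Score = 4·(-1053) + 2·39 = -4134

-4134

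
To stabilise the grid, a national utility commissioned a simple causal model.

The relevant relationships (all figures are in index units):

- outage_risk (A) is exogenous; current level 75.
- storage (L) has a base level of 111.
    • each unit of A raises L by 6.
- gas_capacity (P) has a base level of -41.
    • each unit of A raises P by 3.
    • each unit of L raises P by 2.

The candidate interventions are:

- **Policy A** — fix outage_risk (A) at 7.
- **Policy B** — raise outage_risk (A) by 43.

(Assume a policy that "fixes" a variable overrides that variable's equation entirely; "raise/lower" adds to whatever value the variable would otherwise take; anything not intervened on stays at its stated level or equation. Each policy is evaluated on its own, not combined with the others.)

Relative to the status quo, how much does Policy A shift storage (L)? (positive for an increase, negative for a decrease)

Baseline:
  A = 75
  L = 111 + 6·75 = 561
Policy A (A := 7):
  A = 7
  L = 111 + 6·7 = 153
Change in L: 153 − 561 = -408

-408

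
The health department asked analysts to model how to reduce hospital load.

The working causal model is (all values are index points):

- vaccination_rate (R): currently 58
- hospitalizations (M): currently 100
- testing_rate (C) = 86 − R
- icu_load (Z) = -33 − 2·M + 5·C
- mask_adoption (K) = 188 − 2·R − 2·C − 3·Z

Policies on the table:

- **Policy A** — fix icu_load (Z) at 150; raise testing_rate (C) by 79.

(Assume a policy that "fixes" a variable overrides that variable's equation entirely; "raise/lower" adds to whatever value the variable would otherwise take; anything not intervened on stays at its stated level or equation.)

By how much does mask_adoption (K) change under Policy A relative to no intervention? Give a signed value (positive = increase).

Baseline:
  R = 58
  M = 100
  C = 86 − 58 = 28
  Z = -33 − 2·100 + 5·28 = -93
  K = 188 − 2·58 − 2·28 − 3·(-93) = 295
Policy A (Z := 150, C + 79):
  R = 58
  M = 100
  C = 86 − 58 (+79 from intervention) = 107
  Z = 150
  K = 188 − 2·58 − 2·107 − 3·150 = -592
Change in K: -592 − 295 = -887

-887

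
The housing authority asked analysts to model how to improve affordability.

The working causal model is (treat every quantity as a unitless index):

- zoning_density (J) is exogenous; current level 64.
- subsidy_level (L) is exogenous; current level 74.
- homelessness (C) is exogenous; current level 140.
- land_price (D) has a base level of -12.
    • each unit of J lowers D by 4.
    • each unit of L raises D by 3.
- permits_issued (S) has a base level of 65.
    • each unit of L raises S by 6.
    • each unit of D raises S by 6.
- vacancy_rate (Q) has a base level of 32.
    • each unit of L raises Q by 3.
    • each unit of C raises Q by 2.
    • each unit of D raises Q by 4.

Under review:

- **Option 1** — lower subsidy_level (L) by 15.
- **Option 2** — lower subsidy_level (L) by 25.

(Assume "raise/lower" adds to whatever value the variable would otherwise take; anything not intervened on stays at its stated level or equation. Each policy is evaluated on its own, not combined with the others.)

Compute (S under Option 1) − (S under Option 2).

240

Option 1 (L − 15):
  J = 64
  L = 74 − 15 = 59
  D = -12 − 4·64 + 3·59 = -91
  S = 65 + 6·59 + 6·(-91) = -127
Option 2 (L − 25):
  J = 64
  L = 74 − 25 = 49
  D = -12 − 4·64 + 3·49 = -121
  S = 65 + 6·49 + 6·(-121) = -367
S: -127 − (-367) = 240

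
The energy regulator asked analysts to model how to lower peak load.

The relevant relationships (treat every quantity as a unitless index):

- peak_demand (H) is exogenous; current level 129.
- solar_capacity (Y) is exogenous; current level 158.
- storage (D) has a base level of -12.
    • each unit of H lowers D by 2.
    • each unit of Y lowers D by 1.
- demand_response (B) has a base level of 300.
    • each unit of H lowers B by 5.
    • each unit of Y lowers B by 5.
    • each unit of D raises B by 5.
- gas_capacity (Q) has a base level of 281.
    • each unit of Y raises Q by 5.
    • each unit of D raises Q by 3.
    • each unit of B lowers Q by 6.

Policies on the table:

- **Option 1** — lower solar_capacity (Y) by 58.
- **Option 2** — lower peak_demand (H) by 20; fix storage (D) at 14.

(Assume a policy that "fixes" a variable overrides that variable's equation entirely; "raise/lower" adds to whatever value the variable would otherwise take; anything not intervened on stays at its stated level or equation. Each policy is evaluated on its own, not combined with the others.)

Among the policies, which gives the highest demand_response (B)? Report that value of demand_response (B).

-965

Option 1 (Y − 58):
  H = 129
  Y = 158 − 58 = 100
  D = -12 − 2·129 − 100 = -370
  B = 300 − 5·129 − 5·100 + 5·(-370) = -2695
Option 2 (H − 20, D := 14):
  H = 129 − 20 = 109
  Y = 158
  D = 14
  B = 300 − 5·109 − 5·158 + 5·14 = -965
Comparing — Option 1: B=-2695, Option 2: B=-965. Highest is -965 (Option 2).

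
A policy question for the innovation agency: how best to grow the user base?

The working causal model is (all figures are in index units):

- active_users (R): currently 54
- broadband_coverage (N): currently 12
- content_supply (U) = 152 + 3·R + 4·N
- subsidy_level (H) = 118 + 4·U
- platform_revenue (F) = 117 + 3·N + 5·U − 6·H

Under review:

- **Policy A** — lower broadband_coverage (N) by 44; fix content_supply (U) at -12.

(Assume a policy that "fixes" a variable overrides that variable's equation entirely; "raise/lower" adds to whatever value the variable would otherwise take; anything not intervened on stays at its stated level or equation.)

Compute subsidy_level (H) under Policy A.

Policy A (N − 44, U := -12):
  R = 54
  N = 12 − 44 = -32
  U = -12
  H = 118 + 4·(-12) = 70

70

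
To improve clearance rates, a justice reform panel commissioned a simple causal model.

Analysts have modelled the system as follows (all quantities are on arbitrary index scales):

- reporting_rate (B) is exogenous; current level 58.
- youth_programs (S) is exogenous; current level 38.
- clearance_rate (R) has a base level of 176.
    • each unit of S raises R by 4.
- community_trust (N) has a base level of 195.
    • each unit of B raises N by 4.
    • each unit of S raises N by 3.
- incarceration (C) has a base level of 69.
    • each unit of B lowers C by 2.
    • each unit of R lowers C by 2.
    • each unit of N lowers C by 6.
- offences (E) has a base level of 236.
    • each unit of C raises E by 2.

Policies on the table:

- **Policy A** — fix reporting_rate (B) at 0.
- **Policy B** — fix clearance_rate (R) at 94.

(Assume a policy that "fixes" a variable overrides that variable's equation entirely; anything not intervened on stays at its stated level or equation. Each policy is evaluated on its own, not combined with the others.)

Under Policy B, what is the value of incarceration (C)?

-3481

Policy B (R := 94):
  B = 58
  S = 38
  R = 94
  N = 195 + 4·58 + 3·38 = 541
  C = 69 − 2·58 − 2·94 − 6·541 = -3481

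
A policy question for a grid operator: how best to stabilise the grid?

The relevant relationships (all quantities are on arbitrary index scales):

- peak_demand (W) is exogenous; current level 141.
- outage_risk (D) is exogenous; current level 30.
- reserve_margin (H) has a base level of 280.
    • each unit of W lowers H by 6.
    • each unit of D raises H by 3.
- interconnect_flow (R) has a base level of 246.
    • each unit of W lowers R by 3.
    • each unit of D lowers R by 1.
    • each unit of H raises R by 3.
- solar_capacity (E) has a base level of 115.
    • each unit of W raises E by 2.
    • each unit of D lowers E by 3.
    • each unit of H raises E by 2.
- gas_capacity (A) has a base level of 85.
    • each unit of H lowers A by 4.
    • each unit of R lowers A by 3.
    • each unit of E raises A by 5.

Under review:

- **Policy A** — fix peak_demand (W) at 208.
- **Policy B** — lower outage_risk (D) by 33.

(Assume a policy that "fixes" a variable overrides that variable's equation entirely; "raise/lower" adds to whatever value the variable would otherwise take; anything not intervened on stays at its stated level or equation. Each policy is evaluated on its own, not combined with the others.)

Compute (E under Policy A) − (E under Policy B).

Policy A (W := 208):
  W = 208
  D = 30
  H = 280 − 6·208 + 3·30 = -878
  E = 115 + 2·208 − 3·30 + 2·(-878) = -1315
Policy B (D − 33):
  W = 141
  D = 30 − 33 = -3
  H = 280 − 6·141 + 3·(-3) = -575
  E = 115 + 2·141 − 3·(-3) + 2·(-575) = -744
E: -1315 − (-744) = -571

-571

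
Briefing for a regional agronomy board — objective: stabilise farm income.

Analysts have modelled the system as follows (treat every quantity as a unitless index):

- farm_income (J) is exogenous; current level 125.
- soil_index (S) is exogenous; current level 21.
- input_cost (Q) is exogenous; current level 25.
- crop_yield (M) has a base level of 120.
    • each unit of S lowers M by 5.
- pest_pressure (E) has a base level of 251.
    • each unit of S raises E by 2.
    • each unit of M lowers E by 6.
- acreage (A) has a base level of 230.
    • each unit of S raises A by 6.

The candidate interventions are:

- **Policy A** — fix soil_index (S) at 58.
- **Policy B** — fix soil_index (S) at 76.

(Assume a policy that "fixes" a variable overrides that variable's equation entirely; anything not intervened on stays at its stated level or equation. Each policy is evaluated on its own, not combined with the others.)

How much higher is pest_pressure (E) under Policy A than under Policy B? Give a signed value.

-576

Policy A (S := 58):
  S = 58
  M = 120 − 5·58 = -170
  E = 251 + 2·58 − 6·(-170) = 1387
Policy B (S := 76):
  S = 76
  M = 120 − 5·76 = -260
  E = 251 + 2·76 − 6·(-260) = 1963
E: 1387 − 1963 = -576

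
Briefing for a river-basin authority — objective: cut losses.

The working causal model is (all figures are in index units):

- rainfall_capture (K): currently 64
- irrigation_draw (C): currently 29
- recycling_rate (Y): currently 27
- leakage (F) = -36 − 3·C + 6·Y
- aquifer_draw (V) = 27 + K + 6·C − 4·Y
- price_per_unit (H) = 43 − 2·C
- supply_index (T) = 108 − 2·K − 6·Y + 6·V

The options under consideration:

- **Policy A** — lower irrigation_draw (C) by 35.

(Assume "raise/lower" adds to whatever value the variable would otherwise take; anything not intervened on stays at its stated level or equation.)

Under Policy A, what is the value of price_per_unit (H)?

Policy A (C − 35):
  C = 29 − 35 = -6
  H = 43 − 2·(-6) = 55

55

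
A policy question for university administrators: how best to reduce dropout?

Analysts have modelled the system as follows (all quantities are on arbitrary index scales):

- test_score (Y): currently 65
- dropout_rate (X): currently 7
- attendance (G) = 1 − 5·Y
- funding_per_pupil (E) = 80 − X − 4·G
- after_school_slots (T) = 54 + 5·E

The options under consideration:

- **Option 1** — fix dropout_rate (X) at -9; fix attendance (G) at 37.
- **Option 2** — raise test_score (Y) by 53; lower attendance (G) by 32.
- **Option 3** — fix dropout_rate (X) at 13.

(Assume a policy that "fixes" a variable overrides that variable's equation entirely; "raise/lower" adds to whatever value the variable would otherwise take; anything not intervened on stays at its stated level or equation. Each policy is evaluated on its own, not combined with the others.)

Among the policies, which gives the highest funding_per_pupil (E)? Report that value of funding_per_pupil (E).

Option 1 (X := -9, G := 37):
  Y = 65
  X = -9
  G = 37
  E = 80 − (-9) − 4·37 = -59
Option 2 (Y + 53, G − 32):
  Y = 65 + 53 = 118
  X = 7
  G = 1 − 5·118 (−32 from intervention) = -621
  E = 80 − 7 − 4·(-621) = 2557
Option 3 (X := 13):
  Y = 65
  X = 13
  G = 1 − 5·65 = -324
  E = 80 − 13 − 4·(-324) = 1363
Comparing — Option 1: E=-59, Option 2: E=2557, Option 3: E=1363. Highest is 2557 (Option 2).

2557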